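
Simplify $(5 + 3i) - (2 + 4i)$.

(5 - 2) + (3 - 4)i = 3 - i


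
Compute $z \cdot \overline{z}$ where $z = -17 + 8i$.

z * conjugate(z) = |z|^2 = a^2 + b^2
= (-17)^2 + 8^2 = 353


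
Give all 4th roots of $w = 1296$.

|w| = 1296, arg(w) = 0°
Root modulus = 1296^(1/4) = 6
Root arguments: θ_k = (0° + 360°k)/4 for k = 0, 1, ..., 3
Roots: 6, 6i, -6, -6i


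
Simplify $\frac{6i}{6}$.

Divisor is real, so divide each part by 6:
= i


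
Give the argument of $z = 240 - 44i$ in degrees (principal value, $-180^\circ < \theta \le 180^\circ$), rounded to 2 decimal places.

θ = arctan(b/a) = arctan(-44/240) (quadrant-adjusted) = -10.39°


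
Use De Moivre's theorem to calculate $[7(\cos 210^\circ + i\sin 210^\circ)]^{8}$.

By De Moivre: z^n = r^n(cos(nθ) + i sin(nθ))
= 7^8(cos(8*210°) + i sin(8*210°))
= 5764801(cos 240° + i sin 240°)
= -5764801/2 - (5764801*sqrt(3)/2)i


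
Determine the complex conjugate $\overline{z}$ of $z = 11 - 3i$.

If z = a + bi, then conjugate(z) = a - bi
conjugate(11 - 3i) = 11 + 3i


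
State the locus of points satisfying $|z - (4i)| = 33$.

|z - z0| = r describes a circle centered at z0 with radius r
Here z0 = 4i and r = 33
Locus: Circle centered at (0, 4) with radius 33


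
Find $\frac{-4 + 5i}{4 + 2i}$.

Multiply numerator and denominator by conjugate (4 - 2i):
= (-4 + 5i)(4 - 2i) / (4^2 + 2^2)
= (-6 + 28i) / 20
Divide through by 2: (-3 + 14i) / 10
= -3/10 + (7/5)i


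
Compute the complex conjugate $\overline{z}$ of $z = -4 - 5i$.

If z = a + bi, then conjugate(z) = a - bi
conjugate(-4 - 5i) = -4 + 5i


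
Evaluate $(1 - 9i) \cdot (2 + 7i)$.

(a1*a2 - b1*b2) + (a1*b2 + b1*a2)i
= (2 - (-63)) + (7 + (-18))i
= 65 - 11i


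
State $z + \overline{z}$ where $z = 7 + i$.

z + conjugate(z) = (a + bi) + (a - bi) = 2a
= 2 * 7 = 14


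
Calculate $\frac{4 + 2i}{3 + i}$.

Multiply numerator and denominator by conjugate (3 - i):
= (4 + 2i)(3 - i) / (3^2 + 1^2)
= (14 + 2i) / 10
Divide through by 2: (7 + i) / 5
= 7/5 + (1/5)i


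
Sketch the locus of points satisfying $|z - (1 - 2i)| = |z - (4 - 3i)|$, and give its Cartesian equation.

|z - z1| = |z - z2| means z is equidistant from z1 and z2,
i.e. the perpendicular bisector of the segment from (1, -2) to (4, -3) (midpoint (5/2, -5/2)).
With z = x + yi, square both sides:
(x - 1)^2 + (y - (-2))^2 = (x - 4)^2 + (y - (-3))^2
The x^2 and y^2 terms cancel: 6x + (-2)y = 25 - 5 = 20
Simplify: 3x - y = 10
Locus: Perpendicular bisector of the segment from (1, -2) to (4, -3): the line 3x - y = 10


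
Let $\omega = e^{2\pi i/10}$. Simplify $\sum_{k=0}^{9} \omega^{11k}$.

Let ζ = ω^11 = e^(2πi·11/10). Since 10 ∤ 11, ζ ≠ 1.
Sum = Σ_{k=0}^{9} ζ^k = (ζ^10 - 1)/(ζ - 1) = (ω^{11·10} - 1)/(ζ - 1) = (1 - 1)/(ζ - 1) = 0


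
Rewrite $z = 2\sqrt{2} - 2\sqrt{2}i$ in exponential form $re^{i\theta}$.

r = |z| = sqrt((2*sqrt(2))^2 + (-2*sqrt(2))^2) = sqrt(8 + 8) = sqrt(16) = 4
θ = arctan(b/a) = arctan(-2.8284/2.8284) (quadrant-adjusted) = -45° = -π/4
z = 4e^(-i*π/4)


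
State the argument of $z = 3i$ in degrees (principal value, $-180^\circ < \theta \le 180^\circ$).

a = 0 and b > 0, so z lies on the positive imaginary axis: θ = 90°


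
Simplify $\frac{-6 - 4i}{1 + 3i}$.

Multiply numerator and denominator by conjugate (1 - 3i):
= (-6 - 4i)(1 - 3i) / (1^2 + 3^2)
= (-18 + 14i) / 10
Divide through by 2: (-9 + 7i) / 5
= -9/5 + (7/5)i


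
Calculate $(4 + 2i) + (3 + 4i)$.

(4 + 3) + (2 + 4)i = 7 + 6i


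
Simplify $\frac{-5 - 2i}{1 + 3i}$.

Multiply numerator and denominator by conjugate (1 - 3i):
= (-5 - 2i)(1 - 3i) / (1^2 + 3^2)
= (-11 + 13i) / 10
= -11/10 + (13/10)i


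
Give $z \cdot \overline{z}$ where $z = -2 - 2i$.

z * conjugate(z) = |z|^2 = a^2 + b^2
= (-2)^2 + (-2)^2 = 8


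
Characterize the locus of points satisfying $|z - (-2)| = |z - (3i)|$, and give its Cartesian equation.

|z - z1| = |z - z2| means z is equidistant from z1 and z2,
i.e. the perpendicular bisector of the segment from (-2, 0) to (0, 3) (midpoint (-1, 3/2)).
With z = x + yi, square both sides:
(x - (-2))^2 + (y - 0)^2 = (x - 0)^2 + (y - 3)^2
The x^2 and y^2 terms cancel: 4x + 6y = 9 - 4 = 5
Simplify: 4x + 6y = 5
Locus: Perpendicular bisector of the segment from (-2, 0) to (0, 3): the line 4x + 6y = 5


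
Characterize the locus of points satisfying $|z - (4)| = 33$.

|z - z0| = r describes a circle centered at z0 with radius r
Here z0 = 4 and r = 33
Locus: Circle centered at (4, 0) with radius 33


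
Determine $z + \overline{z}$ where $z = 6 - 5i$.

z + conjugate(z) = (a + bi) + (a - bi) = 2a
= 2 * 6 = 12


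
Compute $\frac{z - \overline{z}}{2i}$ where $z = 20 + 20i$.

z - conjugate(z) = 2bi
(z - conjugate(z))/(2i) = 2bi/(2i) = b = 20


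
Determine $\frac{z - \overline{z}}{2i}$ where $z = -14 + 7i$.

z - conjugate(z) = 2bi
(z - conjugate(z))/(2i) = 2bi/(2i) = b = 7


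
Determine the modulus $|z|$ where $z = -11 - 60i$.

|z| = sqrt(a^2 + b^2) = sqrt((-11)^2 + (-60)^2) = sqrt(3721) = 61


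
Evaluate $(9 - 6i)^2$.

(a + bi)^2 = a^2 - b^2 + 2abi
= 9^2 - (-6)^2 + 2*9*(-6)i
= 45 - 108i


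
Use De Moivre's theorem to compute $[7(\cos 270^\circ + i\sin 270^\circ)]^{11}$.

By De Moivre: z^n = r^n(cos(nθ) + i sin(nθ))
= 7^11(cos(11*270°) + i sin(11*270°))
= 1977326743(cos 90° + i sin 90°)
= 1977326743i


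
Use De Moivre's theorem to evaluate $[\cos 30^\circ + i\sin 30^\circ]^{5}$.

By De Moivre: z^n = r^n(cos(nθ) + i sin(nθ))
= 1^5(cos(5*30°) + i sin(5*30°))
= 1(cos 150° + i sin 150°)
= -sqrt(3)/2 + (1/2)i


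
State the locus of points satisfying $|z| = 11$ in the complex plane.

|z| = 11 means sqrt(x^2 + y^2) = 11
This is a circle of radius 11 centered at the origin


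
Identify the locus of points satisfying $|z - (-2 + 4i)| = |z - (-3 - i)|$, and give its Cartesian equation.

|z - z1| = |z - z2| means z is equidistant from z1 and z2,
i.e. the perpendicular bisector of the segment from (-2, 4) to (-3, -1) (midpoint (-5/2, 3/2)).
With z = x + yi, square both sides:
(x - (-2))^2 + (y - 4)^2 = (x - (-3))^2 + (y - (-1))^2
The x^2 and y^2 terms cancel: -2x + (-10)y = 10 - 20 = -10
Simplify: x + 5y = 5
Locus: Perpendicular bisector of the segment from (-2, 4) to (-3, -1): the line x + 5y = 5


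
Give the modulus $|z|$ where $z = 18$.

|z| = sqrt(a^2 + b^2) = sqrt(18^2 + 0^2) = sqrt(324) = 18


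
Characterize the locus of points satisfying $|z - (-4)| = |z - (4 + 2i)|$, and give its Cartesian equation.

|z - z1| = |z - z2| means z is equidistant from z1 and z2,
i.e. the perpendicular bisector of the segment from (-4, 0) to (4, 2) (midpoint (0, 1)).
With z = x + yi, square both sides:
(x - (-4))^2 + (y - 0)^2 = (x - 4)^2 + (y - 2)^2
The x^2 and y^2 terms cancel: 16x + 4y = 20 - 16 = 4
Simplify: 4x + y = 1
Locus: Perpendicular bisector of the segment from (-4, 0) to (4, 2): the line 4x + y = 1


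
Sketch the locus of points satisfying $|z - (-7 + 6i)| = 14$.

|z - z0| = r describes a circle centered at z0 with radius r
Here z0 = -7 + 6i and r = 14
Locus: Circle centered at (-7, 6) with radius 14


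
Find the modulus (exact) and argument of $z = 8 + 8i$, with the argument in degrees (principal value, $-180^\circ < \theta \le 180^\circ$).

|z| = sqrt(8^2 + 8^2) = sqrt(128)
arg(z) = arctan(b/a) = arctan(8/8) (quadrant-adjusted) = 45°


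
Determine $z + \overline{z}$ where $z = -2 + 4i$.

z + conjugate(z) = (a + bi) + (a - bi) = 2a
= 2 * (-2) = -4


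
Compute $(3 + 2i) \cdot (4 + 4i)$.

(a1*a2 - b1*b2) + (a1*b2 + b1*a2)i
= (12 - 8) + (12 + 8)i
= 4 + 20i


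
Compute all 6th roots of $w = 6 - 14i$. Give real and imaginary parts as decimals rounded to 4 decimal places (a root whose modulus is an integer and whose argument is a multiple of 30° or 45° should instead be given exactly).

|w| = sqrt(232) ≈ 15.231546, arg(w) ≈ 293.198591°
Root modulus = sqrt(232)^(1/6) ≈ 1.574432
Root arguments: θ_k = (arg(w) + 360°k)/6 for k = 0, 1, ..., 5
Compute each root as (root modulus)(cos θ_k + i sin θ_k) using full-precision intermediates, then round to 4 decimal places.
Roots: 1.0357 + 1.1858i, -0.5091 + 1.4898i, -1.5448 + 0.3040i, -1.0357 - 1.1858i, 0.5091 - 1.4898i, 1.5448 - 0.3040i


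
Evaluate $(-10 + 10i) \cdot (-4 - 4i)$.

(a1*a2 - b1*b2) + (a1*b2 + b1*a2)i
= (40 - (-40)) + (40 + (-40))i
= 80


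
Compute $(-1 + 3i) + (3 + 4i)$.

(-1 + 3) + (3 + 4)i = 2 + 7i


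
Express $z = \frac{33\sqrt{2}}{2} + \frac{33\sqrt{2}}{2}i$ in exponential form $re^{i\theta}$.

r = |z| = sqrt((33*sqrt(2)/2)^2 + (33*sqrt(2)/2)^2) = sqrt(1089/2 + 1089/2) = sqrt(1089) = 33
θ = arctan(b/a) = arctan(23.3345/23.3345) (quadrant-adjusted) = 45° = π/4
z = 33e^(i*π/4)


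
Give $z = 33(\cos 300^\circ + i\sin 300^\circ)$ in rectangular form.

a = r cos θ = 33 * 1/2 = 33/2
b = r sin θ = 33 * -sqrt(3)/2 = -33*sqrt(3)/2
z = 33/2 - (33*sqrt(3)/2)i


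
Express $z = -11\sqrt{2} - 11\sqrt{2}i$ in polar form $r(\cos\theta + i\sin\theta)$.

r = |z| = sqrt(a^2 + b^2) = sqrt((-11*sqrt(2))^2 + (-11*sqrt(2))^2) = sqrt(242 + 242) = sqrt(484) = 22
θ = arctan(b/a) = arctan(-15.5563/-15.5563) (quadrant-adjusted) = 225°
z = 22(cos 225° + i sin 225°)


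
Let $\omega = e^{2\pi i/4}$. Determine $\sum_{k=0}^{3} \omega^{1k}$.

Let ζ = ω^1 = e^(2πi·1/4). Since 4 ∤ 1, ζ ≠ 1.
Sum = Σ_{k=0}^{3} ζ^k = (ζ^4 - 1)/(ζ - 1) = (ω^{1·4} - 1)/(ζ - 1) = (1 - 1)/(ζ - 1) = 0


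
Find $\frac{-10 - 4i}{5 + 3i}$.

Multiply numerator and denominator by conjugate (5 - 3i):
= (-10 - 4i)(5 - 3i) / (5^2 + 3^2)
= (-62 + 10i) / 34
Divide through by 2: (-31 + 5i) / 17
= -31/17 + (5/17)i


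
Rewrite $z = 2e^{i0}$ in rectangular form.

a = r cos θ = 2 * 1 = 2
b = r sin θ = 2 * 0 = 0
z = 2


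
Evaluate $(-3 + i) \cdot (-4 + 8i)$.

(a1*a2 - b1*b2) + (a1*b2 + b1*a2)i
= (12 - 8) + (-24 + (-4))i
= 4 - 28i


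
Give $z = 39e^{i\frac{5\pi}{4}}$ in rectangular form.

a = r cos θ = 39 * -sqrt(2)/2 = -39*sqrt(2)/2
b = r sin θ = 39 * -sqrt(2)/2 = -39*sqrt(2)/2
z = -39*sqrt(2)/2 - (39*sqrt(2)/2)i


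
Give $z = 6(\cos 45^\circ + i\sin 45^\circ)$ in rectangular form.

a = r cos θ = 6 * sqrt(2)/2 = 3*sqrt(2)
b = r sin θ = 6 * sqrt(2)/2 = 3*sqrt(2)
z = 3*sqrt(2) + 3*sqrt(2)i


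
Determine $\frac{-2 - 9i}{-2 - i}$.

Multiply numerator and denominator by conjugate (-2 + i):
= (-2 - 9i)(-2 + i) / ((-2)^2 + (-1)^2)
= (13 + 16i) / 5
= 13/5 + (16/5)i


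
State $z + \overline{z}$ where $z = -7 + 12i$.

z + conjugate(z) = (a + bi) + (a - bi) = 2a
= 2 * (-7) = -14


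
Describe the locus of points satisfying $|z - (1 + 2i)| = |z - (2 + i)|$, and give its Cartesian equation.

|z - z1| = |z - z2| means z is equidistant from z1 and z2,
i.e. the perpendicular bisector of the segment from (1, 2) to (2, 1) (midpoint (3/2, 3/2)).
With z = x + yi, square both sides:
(x - 1)^2 + (y - 2)^2 = (x - 2)^2 + (y - 1)^2
The x^2 and y^2 terms cancel: 2x + (-2)y = 5 - 5 = 0
Simplify: x - y = 0
Locus: Perpendicular bisector of the segment from (1, 2) to (2, 1): the line x - y = 0


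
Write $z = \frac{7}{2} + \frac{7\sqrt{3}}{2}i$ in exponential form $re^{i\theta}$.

r = |z| = sqrt((7/2)^2 + (7*sqrt(3)/2)^2) = sqrt(49/4 + 147/4) = sqrt(49) = 7
θ = arctan(b/a) = arctan(6.0622/3.5) (quadrant-adjusted) = 60° = π/3
z = 7e^(i*π/3)


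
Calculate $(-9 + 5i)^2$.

(a + bi)^2 = a^2 - b^2 + 2abi
= (-9)^2 - 5^2 + 2*(-9)*5i
= 56 - 90i


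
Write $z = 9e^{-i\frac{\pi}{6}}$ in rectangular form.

a = r cos θ = 9 * sqrt(3)/2 = 9*sqrt(3)/2
b = r sin θ = 9 * -1/2 = -9/2
z = 9*sqrt(3)/2 - (9/2)i


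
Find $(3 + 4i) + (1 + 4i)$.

(3 + 1) + (4 + 4)i = 4 + 8i


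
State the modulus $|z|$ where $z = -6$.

|z| = sqrt(a^2 + b^2) = sqrt((-6)^2 + 0^2) = sqrt(36) = 6


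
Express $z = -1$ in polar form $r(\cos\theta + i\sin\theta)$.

r = |z| = sqrt(a^2 + b^2) = sqrt((-1)^2 + (0)^2) = sqrt(1 + 0) = sqrt(1) = 1
b = 0 and a < 0, so z lies on the negative real axis: θ = 180°
z = 1(cos 180° + i sin 180°)


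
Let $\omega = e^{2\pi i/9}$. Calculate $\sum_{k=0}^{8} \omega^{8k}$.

Let ζ = ω^8 = e^(2πi·8/9). Since 9 ∤ 8, ζ ≠ 1.
Sum = Σ_{k=0}^{8} ζ^k = (ζ^9 - 1)/(ζ - 1) = (ω^{8·9} - 1)/(ζ - 1) = (1 - 1)/(ζ - 1) = 0


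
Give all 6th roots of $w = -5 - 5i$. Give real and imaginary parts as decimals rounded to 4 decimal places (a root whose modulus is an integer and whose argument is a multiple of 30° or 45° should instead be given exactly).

|w| = sqrt(50) ≈ 7.071068, arg(w) = 225°
Root modulus = sqrt(50)^(1/6) ≈ 1.385418
Root arguments: θ_k = (225° + 360°k)/6 for k = 0, 1, ..., 5
Compute each root as (root modulus)(cos θ_k + i sin θ_k) using full-precision intermediates, then round to 4 decimal places.
Roots: 1.0991 + 0.8434i, -0.1808 + 1.3736i, -1.2800 + 0.5302i, -1.0991 - 0.8434i, 0.1808 - 1.3736i, 1.2800 - 0.5302i


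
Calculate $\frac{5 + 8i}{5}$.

Divisor is real, so divide each part by 5:
= 1 + (8/5)i


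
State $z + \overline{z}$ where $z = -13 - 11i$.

z + conjugate(z) = (a + bi) + (a - bi) = 2a
= 2 * (-13) = -26


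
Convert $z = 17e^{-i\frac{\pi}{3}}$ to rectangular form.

a = r cos θ = 17 * 1/2 = 17/2
b = r sin θ = 17 * -sqrt(3)/2 = -17*sqrt(3)/2
z = 17/2 - (17*sqrt(3)/2)i


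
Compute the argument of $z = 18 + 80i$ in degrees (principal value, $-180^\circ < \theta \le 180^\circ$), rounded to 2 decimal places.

θ = arctan(b/a) = arctan(80/18) (quadrant-adjusted) = 77.32°


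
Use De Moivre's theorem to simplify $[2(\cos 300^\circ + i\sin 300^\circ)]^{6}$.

By De Moivre: z^n = r^n(cos(nθ) + i sin(nθ))
= 2^6(cos(6*300°) + i sin(6*300°))
= 64(cos 0° + i sin 0°)
= 64


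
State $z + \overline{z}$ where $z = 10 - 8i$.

z + conjugate(z) = (a + bi) + (a - bi) = 2a
= 2 * 10 = 20


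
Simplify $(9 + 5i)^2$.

(a + bi)^2 = a^2 - b^2 + 2abi
= 9^2 - 5^2 + 2*9*5i
= 56 + 90i


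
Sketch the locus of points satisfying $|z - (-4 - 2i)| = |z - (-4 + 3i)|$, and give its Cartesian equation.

|z - z1| = |z - z2| means z is equidistant from z1 and z2,
i.e. the perpendicular bisector of the segment from (-4, -2) to (-4, 3) (midpoint (-4, 1/2)).
With z = x + yi, square both sides:
(x - (-4))^2 + (y - (-2))^2 = (x - (-4))^2 + (y - 3)^2
The x^2 and y^2 terms cancel: 0x + 10y = 25 - 20 = 5
Simplify: y = 1/2
Locus: Perpendicular bisector of the segment from (-4, -2) to (-4, 3): the line y = 1/2


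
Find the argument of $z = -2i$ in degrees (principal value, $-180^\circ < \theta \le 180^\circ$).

a = 0 and b < 0, so z lies on the negative imaginary axis: θ = -90°


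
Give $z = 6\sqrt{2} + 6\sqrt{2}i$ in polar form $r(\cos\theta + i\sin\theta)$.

r = |z| = sqrt(a^2 + b^2) = sqrt((6*sqrt(2))^2 + (6*sqrt(2))^2) = sqrt(72 + 72) = sqrt(144) = 12
θ = arctan(b/a) = arctan(8.4853/8.4853) (quadrant-adjusted) = 45°
z = 12(cos 45° + i sin 45°)


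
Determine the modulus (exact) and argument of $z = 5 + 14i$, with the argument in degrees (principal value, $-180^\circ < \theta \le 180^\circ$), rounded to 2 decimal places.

|z| = sqrt(5^2 + 14^2) = sqrt(221)
arg(z) = arctan(b/a) = arctan(14/5) (quadrant-adjusted) = 70.35°


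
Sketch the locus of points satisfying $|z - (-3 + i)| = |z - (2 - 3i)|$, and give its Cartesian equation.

|z - z1| = |z - z2| means z is equidistant from z1 and z2,
i.e. the perpendicular bisector of the segment from (-3, 1) to (2, -3) (midpoint (-1/2, -1)).
With z = x + yi, square both sides:
(x - (-3))^2 + (y - 1)^2 = (x - 2)^2 + (y - (-3))^2
The x^2 and y^2 terms cancel: 10x + (-8)y = 13 - 10 = 3
Simplify: 10x - 8y = 3
Locus: Perpendicular bisector of the segment from (-3, 1) to (2, -3): the line 10x - 8y = 3


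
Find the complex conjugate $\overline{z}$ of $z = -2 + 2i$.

If z = a + bi, then conjugate(z) = a - bi
conjugate(-2 + 2i) = -2 - 2i


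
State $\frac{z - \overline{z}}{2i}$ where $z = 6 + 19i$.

z - conjugate(z) = 2bi
(z - conjugate(z))/(2i) = 2bi/(2i) = b = 19


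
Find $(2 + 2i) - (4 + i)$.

(2 - 4) + (2 - 1)i = -2 + i


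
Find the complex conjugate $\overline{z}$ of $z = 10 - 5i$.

If z = a + bi, then conjugate(z) = a - bi
conjugate(10 - 5i) = 10 + 5i


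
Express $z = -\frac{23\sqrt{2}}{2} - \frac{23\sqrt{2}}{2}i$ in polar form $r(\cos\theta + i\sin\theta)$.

r = |z| = sqrt(a^2 + b^2) = sqrt((-23*sqrt(2)/2)^2 + (-23*sqrt(2)/2)^2) = sqrt(529/2 + 529/2) = sqrt(529) = 23
θ = arctan(b/a) = arctan(-16.2635/-16.2635) (quadrant-adjusted) = 225°
z = 23(cos 225° + i sin 225°)


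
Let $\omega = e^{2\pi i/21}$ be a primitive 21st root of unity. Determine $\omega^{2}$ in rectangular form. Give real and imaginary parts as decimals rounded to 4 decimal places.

ω^2 = e^(2πi·2/21) = e^(i·4π/21)
= cos(4π/21) + i sin(4π/21)
= 0.8262 + 0.5633i


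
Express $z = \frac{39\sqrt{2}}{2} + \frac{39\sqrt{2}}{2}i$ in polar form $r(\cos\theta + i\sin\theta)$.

r = |z| = sqrt(a^2 + b^2) = sqrt((39*sqrt(2)/2)^2 + (39*sqrt(2)/2)^2) = sqrt(1521/2 + 1521/2) = sqrt(1521) = 39
θ = arctan(b/a) = arctan(27.5772/27.5772) (quadrant-adjusted) = 45°
z = 39(cos 45° + i sin 45°)


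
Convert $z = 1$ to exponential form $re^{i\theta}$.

r = |z| = sqrt((1)^2 + (0)^2) = sqrt(1 + 0) = sqrt(1) = 1
b = 0 and a > 0, so z lies on the positive real axis: θ = 0
z = 1e^(i*0) = 1


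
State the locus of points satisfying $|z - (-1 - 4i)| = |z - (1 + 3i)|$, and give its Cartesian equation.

|z - z1| = |z - z2| means z is equidistant from z1 and z2,
i.e. the perpendicular bisector of the segment from (-1, -4) to (1, 3) (midpoint (0, -1/2)).
With z = x + yi, square both sides:
(x - (-1))^2 + (y - (-4))^2 = (x - 1)^2 + (y - 3)^2
The x^2 and y^2 terms cancel: 4x + 14y = 10 - 17 = -7
Simplify: 4x + 14y = -7
Locus: Perpendicular bisector of the segment from (-1, -4) to (1, 3): the line 4x + 14y = -7


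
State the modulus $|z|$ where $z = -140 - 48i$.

|z| = sqrt(a^2 + b^2) = sqrt((-140)^2 + (-48)^2) = sqrt(21904) = 148


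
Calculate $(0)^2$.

(a + bi)^2 = a^2 - b^2 + 2abi
= 0^2 - 0^2 + 2*0*0i
= 0


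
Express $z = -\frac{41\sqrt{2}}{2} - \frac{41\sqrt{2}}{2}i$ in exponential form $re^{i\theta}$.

r = |z| = sqrt((-41*sqrt(2)/2)^2 + (-41*sqrt(2)/2)^2) = sqrt(1681/2 + 1681/2) = sqrt(1681) = 41
θ = arctan(b/a) = arctan(-28.9914/-28.9914) (quadrant-adjusted) = 225° = 5π/4
z = 41e^(i*5π/4)


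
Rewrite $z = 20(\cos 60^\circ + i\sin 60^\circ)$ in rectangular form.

a = r cos θ = 20 * 1/2 = 10
b = r sin θ = 20 * sqrt(3)/2 = 10*sqrt(3)
z = 10 + 10*sqrt(3)i


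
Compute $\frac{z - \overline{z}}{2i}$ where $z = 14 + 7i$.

z - conjugate(z) = 2bi
(z - conjugate(z))/(2i) = 2bi/(2i) = b = 7


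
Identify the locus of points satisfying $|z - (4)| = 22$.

|z - z0| = r describes a circle centered at z0 with radius r
Here z0 = 4 and r = 22
Locus: Circle centered at (4, 0) with radius 22


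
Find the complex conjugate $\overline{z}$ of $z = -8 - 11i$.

If z = a + bi, then conjugate(z) = a - bi
conjugate(-8 - 11i) = -8 + 11i


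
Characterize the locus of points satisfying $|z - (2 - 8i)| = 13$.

|z - z0| = r describes a circle centered at z0 with radius r
Here z0 = 2 - 8i and r = 13
Locus: Circle centered at (2, -8) with radius 13


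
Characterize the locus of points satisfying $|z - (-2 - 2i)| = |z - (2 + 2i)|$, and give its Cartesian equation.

|z - z1| = |z - z2| means z is equidistant from z1 and z2,
i.e. the perpendicular bisector of the segment from (-2, -2) to (2, 2) (midpoint (0, 0)).
With z = x + yi, square both sides:
(x - (-2))^2 + (y - (-2))^2 = (x - 2)^2 + (y - 2)^2
The x^2 and y^2 terms cancel: 8x + 8y = 8 - 8 = 0
Simplify: x + y = 0
Locus: Perpendicular bisector of the segment from (-2, -2) to (2, 2): the line x + y = 0


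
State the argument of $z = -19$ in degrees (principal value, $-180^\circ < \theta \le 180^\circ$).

b = 0 and a < 0, so z lies on the negative real axis: θ = 180°


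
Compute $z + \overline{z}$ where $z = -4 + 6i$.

z + conjugate(z) = (a + bi) + (a - bi) = 2a
= 2 * (-4) = -8


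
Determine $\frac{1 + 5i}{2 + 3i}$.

Multiply numerator and denominator by conjugate (2 - 3i):
= (1 + 5i)(2 - 3i) / (2^2 + 3^2)
= (17 + 7i) / 13
= 17/13 + (7/13)i


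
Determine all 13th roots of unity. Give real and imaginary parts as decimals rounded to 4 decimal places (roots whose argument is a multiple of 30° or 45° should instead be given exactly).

ω_k = e^(2πik/13) = cos(2πk/13) + i sin(2πk/13) for k = 0, 1, ..., 12
Roots: 1, 0.8855 + 0.4647i, 0.5681 + 0.8230i, 0.1205 + 0.9927i, -0.3546 + 0.9350i, -0.7485 + 0.6631i, -0.9709 + 0.2393i, -0.9709 - 0.2393i, -0.7485 - 0.6631i, -0.3546 - 0.9350i, 0.1205 - 0.9927i, 0.5681 - 0.8230i, 0.8855 - 0.4647i


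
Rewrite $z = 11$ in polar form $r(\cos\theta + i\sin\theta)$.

r = |z| = sqrt(a^2 + b^2) = sqrt((11)^2 + (0)^2) = sqrt(121 + 0) = sqrt(121) = 11
b = 0 and a > 0, so z lies on the positive real axis: θ = 0°
z = 11(cos 0° + i sin 0°)


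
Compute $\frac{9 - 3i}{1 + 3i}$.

Multiply numerator and denominator by conjugate (1 - 3i):
= (9 - 3i)(1 - 3i) / (1^2 + 3^2)
= (-30i) / 10
= -3i


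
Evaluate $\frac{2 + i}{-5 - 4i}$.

Multiply numerator and denominator by conjugate (-5 + 4i):
= (2 + i)(-5 + 4i) / ((-5)^2 + (-4)^2)
= (-14 + 3i) / 41
= -14/41 + (3/41)i


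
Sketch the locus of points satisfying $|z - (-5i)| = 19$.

|z - z0| = r describes a circle centered at z0 with radius r
Here z0 = -5i and r = 19
Locus: Circle centered at (0, -5) with radius 19


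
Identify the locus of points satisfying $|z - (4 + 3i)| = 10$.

|z - z0| = r describes a circle centered at z0 with radius r
Here z0 = 4 + 3i and r = 10
Locus: Circle centered at (4, 3) with radius 10


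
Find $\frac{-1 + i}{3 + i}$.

Multiply numerator and denominator by conjugate (3 - i):
= (-1 + i)(3 - i) / (3^2 + 1^2)
= (-2 + 4i) / 10
Divide through by 2: (-1 + 2i) / 5
= -1/5 + (2/5)i


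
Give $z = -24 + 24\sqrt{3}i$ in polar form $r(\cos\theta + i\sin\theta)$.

r = |z| = sqrt(a^2 + b^2) = sqrt((-24)^2 + (24*sqrt(3))^2) = sqrt(576 + 1728) = sqrt(2304) = 48
θ = arctan(b/a) = arctan(41.5692/-24) (quadrant-adjusted) = 120°
z = 48(cos 120° + i sin 120°)


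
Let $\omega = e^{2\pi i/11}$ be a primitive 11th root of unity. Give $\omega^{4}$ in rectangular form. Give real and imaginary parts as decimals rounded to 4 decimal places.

ω^4 = e^(2πi·4/11) = e^(i·8π/11)
= cos(8π/11) + i sin(8π/11)
= -0.6549 + 0.7557i


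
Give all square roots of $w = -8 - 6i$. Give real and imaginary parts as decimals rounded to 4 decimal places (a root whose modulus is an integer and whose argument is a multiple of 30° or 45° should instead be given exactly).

|w| = 10, arg(w) ≈ 216.869898°
Root modulus = 10^(1/2) ≈ 3.162278
Root arguments: θ_k = (arg(w) + 360°k)/2 for k = 0, 1, ..., 1
Compute each root as (root modulus)(cos θ_k + i sin θ_k) using full-precision intermediates, then round to 4 decimal places.
Roots: -1.0000 + 3.0000i, 1.0000 - 3.0000i


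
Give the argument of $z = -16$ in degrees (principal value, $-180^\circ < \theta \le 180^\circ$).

b = 0 and a < 0, so z lies on the negative real axis: θ = 180°


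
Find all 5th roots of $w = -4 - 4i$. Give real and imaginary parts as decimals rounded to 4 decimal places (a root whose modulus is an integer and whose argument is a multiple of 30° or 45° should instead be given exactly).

|w| = sqrt(32) ≈ 5.656854, arg(w) = 225°
Root modulus = sqrt(32)^(1/5) ≈ 1.414214
Root arguments: θ_k = (225° + 360°k)/5 for k = 0, 1, ..., 4
Compute each root as (root modulus)(cos θ_k + i sin θ_k) using full-precision intermediates, then round to 4 decimal places.
Roots: 1.0000 + 1.0000i, -0.6420 + 1.2601i, -1.3968 - 0.2212i, -0.2212 - 1.3968i, 1.2601 - 0.6420i


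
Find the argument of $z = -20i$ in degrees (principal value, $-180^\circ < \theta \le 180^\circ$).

a = 0 and b < 0, so z lies on the negative imaginary axis: θ = -90°


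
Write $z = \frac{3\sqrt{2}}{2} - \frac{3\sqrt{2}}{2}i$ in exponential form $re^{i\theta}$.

r = |z| = sqrt((3*sqrt(2)/2)^2 + (-3*sqrt(2)/2)^2) = sqrt(9/2 + 9/2) = sqrt(9) = 3
θ = arctan(b/a) = arctan(-2.1213/2.1213) (quadrant-adjusted) = -45° = -π/4
z = 3e^(-i*π/4)


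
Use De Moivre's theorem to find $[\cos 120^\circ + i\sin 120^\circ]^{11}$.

By De Moivre: z^n = r^n(cos(nθ) + i sin(nθ))
= 1^11(cos(11*120°) + i sin(11*120°))
= 1(cos 240° + i sin 240°)
= -1/2 - (sqrt(3)/2)i


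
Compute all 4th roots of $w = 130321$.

|w| = 130321, arg(w) = 0°
Root modulus = 130321^(1/4) = 19
Root arguments: θ_k = (0° + 360°k)/4 for k = 0, 1, ..., 3
Roots: 19, 19i, -19, -19i


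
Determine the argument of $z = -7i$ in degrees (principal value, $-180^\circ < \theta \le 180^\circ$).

a = 0 and b < 0, so z lies on the negative imaginary axis: θ = -90°


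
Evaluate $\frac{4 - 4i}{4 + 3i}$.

Multiply numerator and denominator by conjugate (4 - 3i):
= (4 - 4i)(4 - 3i) / (4^2 + 3^2)
= (4 - 28i) / 25
= 4/25 - (28/25)i


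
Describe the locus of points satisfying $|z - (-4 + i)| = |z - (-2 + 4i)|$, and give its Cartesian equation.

|z - z1| = |z - z2| means z is equidistant from z1 and z2,
i.e. the perpendicular bisector of the segment from (-4, 1) to (-2, 4) (midpoint (-3, 5/2)).
With z = x + yi, square both sides:
(x - (-4))^2 + (y - 1)^2 = (x - (-2))^2 + (y - 4)^2
The x^2 and y^2 terms cancel: 4x + 6y = 20 - 17 = 3
Simplify: 4x + 6y = 3
Locus: Perpendicular bisector of the segment from (-4, 1) to (-2, 4): the line 4x + 6y = 3


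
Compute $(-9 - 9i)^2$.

(a + bi)^2 = a^2 - b^2 + 2abi
= (-9)^2 - (-9)^2 + 2*(-9)*(-9)i
= 162i


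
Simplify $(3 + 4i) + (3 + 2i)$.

(3 + 3) + (4 + 2)i = 6 + 6i


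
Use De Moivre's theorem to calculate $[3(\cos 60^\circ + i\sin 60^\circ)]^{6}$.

By De Moivre: z^n = r^n(cos(nθ) + i sin(nθ))
= 3^6(cos(6*60°) + i sin(6*60°))
= 729(cos 0° + i sin 0°)
= 729


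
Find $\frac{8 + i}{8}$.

Divisor is real, so divide each part by 8:
= 1 + (1/8)i


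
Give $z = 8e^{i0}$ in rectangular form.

a = r cos θ = 8 * 1 = 8
b = r sin θ = 8 * 0 = 0
z = 8


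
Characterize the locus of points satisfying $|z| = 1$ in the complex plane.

|z| = 1 means sqrt(x^2 + y^2) = 1
This is a circle of radius 1 centered at the origin


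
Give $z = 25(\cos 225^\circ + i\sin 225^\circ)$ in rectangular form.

a = r cos θ = 25 * -sqrt(2)/2 = -25*sqrt(2)/2
b = r sin θ = 25 * -sqrt(2)/2 = -25*sqrt(2)/2
z = -25*sqrt(2)/2 - (25*sqrt(2)/2)i


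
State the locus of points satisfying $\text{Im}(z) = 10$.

Im(z) = y where z = x + yi; the equation y = 10 is satisfied by all points with that y-coordinate
Locus: Horizontal line y = 10


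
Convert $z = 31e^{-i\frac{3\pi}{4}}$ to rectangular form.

a = r cos θ = 31 * -sqrt(2)/2 = -31*sqrt(2)/2
b = r sin θ = 31 * -sqrt(2)/2 = -31*sqrt(2)/2
z = -31*sqrt(2)/2 - (31*sqrt(2)/2)i


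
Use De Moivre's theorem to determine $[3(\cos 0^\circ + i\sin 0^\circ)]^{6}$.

By De Moivre: z^n = r^n(cos(nθ) + i sin(nθ))
= 3^6(cos(6*0°) + i sin(6*0°))
= 729(cos 0° + i sin 0°)
= 729


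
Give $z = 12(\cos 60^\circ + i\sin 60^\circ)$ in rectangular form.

a = r cos θ = 12 * 1/2 = 6
b = r sin θ = 12 * sqrt(3)/2 = 6*sqrt(3)
z = 6 + 6*sqrt(3)i


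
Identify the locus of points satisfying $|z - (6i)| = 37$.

|z - z0| = r describes a circle centered at z0 with radius r
Here z0 = 6i and r = 37
Locus: Circle centered at (0, 6) with radius 37


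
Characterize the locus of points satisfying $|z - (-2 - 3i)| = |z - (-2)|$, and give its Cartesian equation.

|z - z1| = |z - z2| means z is equidistant from z1 and z2,
i.e. the perpendicular bisector of the segment from (-2, -3) to (-2, 0) (midpoint (-2, -3/2)).
With z = x + yi, square both sides:
(x - (-2))^2 + (y - (-3))^2 = (x - (-2))^2 + (y - 0)^2
The x^2 and y^2 terms cancel: 0x + 6y = 4 - 13 = -9
Simplify: y = -3/2
Locus: Perpendicular bisector of the segment from (-2, -3) to (-2, 0): the line y = -3/2


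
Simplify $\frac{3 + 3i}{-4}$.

Divisor is real, so divide each part by -4:
= -3/4 - (3/4)i


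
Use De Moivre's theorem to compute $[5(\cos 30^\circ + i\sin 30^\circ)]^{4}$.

By De Moivre: z^n = r^n(cos(nθ) + i sin(nθ))
= 5^4(cos(4*30°) + i sin(4*30°))
= 625(cos 120° + i sin 120°)
= -625/2 + (625*sqrt(3)/2)i


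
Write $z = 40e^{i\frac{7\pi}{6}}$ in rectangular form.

a = r cos θ = 40 * -sqrt(3)/2 = -20*sqrt(3)
b = r sin θ = 40 * -1/2 = -20
z = -20*sqrt(3) - 20i


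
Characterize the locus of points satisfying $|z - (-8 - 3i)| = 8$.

|z - z0| = r describes a circle centered at z0 with radius r
Here z0 = -8 - 3i and r = 8
Locus: Circle centered at (-8, -3) with radius 8


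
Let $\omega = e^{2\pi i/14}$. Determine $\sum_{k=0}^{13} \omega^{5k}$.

Let ζ = ω^5 = e^(2πi·5/14). Since 14 ∤ 5, ζ ≠ 1.
Sum = Σ_{k=0}^{13} ζ^k = (ζ^14 - 1)/(ζ - 1) = (ω^{5·14} - 1)/(ζ - 1) = (1 - 1)/(ζ - 1) = 0


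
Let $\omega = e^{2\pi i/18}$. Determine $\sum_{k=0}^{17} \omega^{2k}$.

Let ζ = ω^2 = e^(2πi·2/18). Since 18 ∤ 2, ζ ≠ 1.
Sum = Σ_{k=0}^{17} ζ^k = (ζ^18 - 1)/(ζ - 1) = (ω^{2·18} - 1)/(ζ - 1) = (1 - 1)/(ζ - 1) = 0


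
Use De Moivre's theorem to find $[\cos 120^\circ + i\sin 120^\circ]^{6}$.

By De Moivre: z^n = r^n(cos(nθ) + i sin(nθ))
= 1^6(cos(6*120°) + i sin(6*120°))
= 1(cos 0° + i sin 0°)
= 1


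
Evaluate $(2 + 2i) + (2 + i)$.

(2 + 2) + (2 + 1)i = 4 + 3i


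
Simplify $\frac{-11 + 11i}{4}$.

Divisor is real, so divide each part by 4:
= -11/4 + (11/4)i


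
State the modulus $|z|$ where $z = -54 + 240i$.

|z| = sqrt(a^2 + b^2) = sqrt((-54)^2 + 240^2) = sqrt(60516) = 246


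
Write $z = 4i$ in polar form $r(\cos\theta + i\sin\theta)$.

r = |z| = sqrt(a^2 + b^2) = sqrt((0)^2 + (4)^2) = sqrt(0 + 16) = sqrt(16) = 4
a = 0 and b > 0, so z lies on the positive imaginary axis: θ = 90°
z = 4(cos 90° + i sin 90°)


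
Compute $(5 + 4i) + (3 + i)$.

(5 + 3) + (4 + 1)i = 8 + 5i


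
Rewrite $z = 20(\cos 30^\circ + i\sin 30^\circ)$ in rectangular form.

a = r cos θ = 20 * sqrt(3)/2 = 10*sqrt(3)
b = r sin θ = 20 * 1/2 = 10
z = 10*sqrt(3) + 10i


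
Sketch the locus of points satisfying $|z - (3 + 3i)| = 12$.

|z - z0| = r describes a circle centered at z0 with radius r
Here z0 = 3 + 3i and r = 12
Locus: Circle centered at (3, 3) with radius 12


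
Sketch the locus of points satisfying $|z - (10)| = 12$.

|z - z0| = r describes a circle centered at z0 with radius r
Here z0 = 10 and r = 12
Locus: Circle centered at (10, 0) with radius 12


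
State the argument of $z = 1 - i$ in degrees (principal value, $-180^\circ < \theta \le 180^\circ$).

θ = arctan(b/a) = arctan(-1/1) (quadrant-adjusted) = -45°


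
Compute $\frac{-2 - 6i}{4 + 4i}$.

Multiply numerator and denominator by conjugate (4 - 4i):
= (-2 - 6i)(4 - 4i) / (4^2 + 4^2)
= (-32 - 16i) / 32
Divide through by 16: (-2 - i) / 2
= -1 - (1/2)i


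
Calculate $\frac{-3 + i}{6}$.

Divisor is real, so divide each part by 6:
= -1/2 + (1/6)i


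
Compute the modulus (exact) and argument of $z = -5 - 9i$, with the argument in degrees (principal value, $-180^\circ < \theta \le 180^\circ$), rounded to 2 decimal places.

|z| = sqrt((-5)^2 + (-9)^2) = sqrt(106)
arg(z) = arctan(b/a) = arctan(-9/-5) (quadrant-adjusted) = -119.05°


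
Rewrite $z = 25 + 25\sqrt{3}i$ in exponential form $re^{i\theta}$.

r = |z| = sqrt((25)^2 + (25*sqrt(3))^2) = sqrt(625 + 1875) = sqrt(2500) = 50
θ = arctan(b/a) = arctan(43.3013/25) (quadrant-adjusted) = 60° = π/3
z = 50e^(i*π/3)


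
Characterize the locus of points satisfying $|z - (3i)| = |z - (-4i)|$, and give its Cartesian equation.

|z - z1| = |z - z2| means z is equidistant from z1 and z2,
i.e. the perpendicular bisector of the segment from (0, 3) to (0, -4) (midpoint (0, -1/2)).
With z = x + yi, square both sides:
(x - 0)^2 + (y - 3)^2 = (x - 0)^2 + (y - (-4))^2
The x^2 and y^2 terms cancel: 0x + (-14)y = 16 - 9 = 7
Simplify: y = -1/2
Locus: Perpendicular bisector of the segment from (0, 3) to (0, -4): the line y = -1/2


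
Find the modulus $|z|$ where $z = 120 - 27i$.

|z| = sqrt(a^2 + b^2) = sqrt(120^2 + (-27)^2) = sqrt(15129) = 123


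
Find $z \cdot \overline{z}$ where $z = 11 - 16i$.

z * conjugate(z) = |z|^2 = a^2 + b^2
= 11^2 + (-16)^2 = 377


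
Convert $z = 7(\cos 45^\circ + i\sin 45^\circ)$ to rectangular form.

a = r cos θ = 7 * sqrt(2)/2 = 7*sqrt(2)/2
b = r sin θ = 7 * sqrt(2)/2 = 7*sqrt(2)/2
z = 7*sqrt(2)/2 + (7*sqrt(2)/2)i


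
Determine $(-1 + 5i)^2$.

(a + bi)^2 = a^2 - b^2 + 2abi
= (-1)^2 - 5^2 + 2*(-1)*5i
= -24 - 10i


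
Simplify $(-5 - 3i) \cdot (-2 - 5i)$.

(a1*a2 - b1*b2) + (a1*b2 + b1*a2)i
= (10 - 15) + (25 + 6)i
= -5 + 31i


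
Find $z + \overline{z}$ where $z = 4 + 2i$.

z + conjugate(z) = (a + bi) + (a - bi) = 2a
= 2 * 4 = 8


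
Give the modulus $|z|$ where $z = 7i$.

|z| = sqrt(a^2 + b^2) = sqrt(0^2 + 7^2) = sqrt(49) = 7


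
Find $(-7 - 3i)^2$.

(a + bi)^2 = a^2 - b^2 + 2abi
= (-7)^2 - (-3)^2 + 2*(-7)*(-3)i
= 40 + 42i


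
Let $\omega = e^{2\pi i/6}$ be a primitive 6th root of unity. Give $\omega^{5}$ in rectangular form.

ω^5 = e^(2πi·5/6) = e^(i·5π/3)
= cos(5π/3) + i sin(5π/3)
= 1/2 - (sqrt(3)/2)i


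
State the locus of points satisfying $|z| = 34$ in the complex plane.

|z| = 34 means sqrt(x^2 + y^2) = 34
This is a circle of radius 34 centered at the origin


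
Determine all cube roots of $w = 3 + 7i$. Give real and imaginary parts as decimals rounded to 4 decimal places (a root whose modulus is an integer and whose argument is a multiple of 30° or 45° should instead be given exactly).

|w| = sqrt(58) ≈ 7.615773, arg(w) ≈ 66.801409°
Root modulus = sqrt(58)^(1/3) ≈ 1.967454
Root arguments: θ_k = (arg(w) + 360°k)/3 for k = 0, 1, ..., 2
Compute each root as (root modulus)(cos θ_k + i sin θ_k) using full-precision intermediates, then round to 4 decimal places.
Roots: 1.8207 + 0.7455i, -1.5560 + 1.2040i, -0.2647 - 1.9496i


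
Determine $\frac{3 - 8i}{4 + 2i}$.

Multiply numerator and denominator by conjugate (4 - 2i):
= (3 - 8i)(4 - 2i) / (4^2 + 2^2)
= (-4 - 38i) / 20
Divide through by 2: (-2 - 19i) / 10
= -1/5 - (19/10)i


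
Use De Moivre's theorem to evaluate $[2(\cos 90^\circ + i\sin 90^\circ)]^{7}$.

By De Moivre: z^n = r^n(cos(nθ) + i sin(nθ))
= 2^7(cos(7*90°) + i sin(7*90°))
= 128(cos 270° + i sin 270°)
= -128i


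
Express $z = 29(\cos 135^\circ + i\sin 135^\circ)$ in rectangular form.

a = r cos θ = 29 * -sqrt(2)/2 = -29*sqrt(2)/2
b = r sin θ = 29 * sqrt(2)/2 = 29*sqrt(2)/2
z = -29*sqrt(2)/2 + (29*sqrt(2)/2)i


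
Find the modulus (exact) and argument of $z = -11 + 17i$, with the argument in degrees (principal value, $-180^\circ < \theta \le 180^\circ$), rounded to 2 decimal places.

|z| = sqrt((-11)^2 + 17^2) = sqrt(410)
arg(z) = arctan(b/a) = arctan(17/-11) (quadrant-adjusted) = 122.91°


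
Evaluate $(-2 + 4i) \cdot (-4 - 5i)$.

(a1*a2 - b1*b2) + (a1*b2 + b1*a2)i
= (8 - (-20)) + (10 + (-16))i
= 28 - 6i


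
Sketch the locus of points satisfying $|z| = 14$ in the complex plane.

|z| = 14 means sqrt(x^2 + y^2) = 14
This is a circle of radius 14 centered at the origin


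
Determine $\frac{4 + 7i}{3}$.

Divisor is real, so divide each part by 3:
= 4/3 + (7/3)i


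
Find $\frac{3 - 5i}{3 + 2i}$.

Multiply numerator and denominator by conjugate (3 - 2i):
= (3 - 5i)(3 - 2i) / (3^2 + 2^2)
= (-1 - 21i) / 13
= -1/13 - (21/13)i


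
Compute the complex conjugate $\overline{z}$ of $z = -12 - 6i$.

If z = a + bi, then conjugate(z) = a - bi
conjugate(-12 - 6i) = -12 + 6i


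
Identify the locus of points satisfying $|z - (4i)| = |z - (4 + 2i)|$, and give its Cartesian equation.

|z - z1| = |z - z2| means z is equidistant from z1 and z2,
i.e. the perpendicular bisector of the segment from (0, 4) to (4, 2) (midpoint (2, 3)).
With z = x + yi, square both sides:
(x - 0)^2 + (y - 4)^2 = (x - 4)^2 + (y - 2)^2
The x^2 and y^2 terms cancel: 8x + (-4)y = 20 - 16 = 4
Simplify: 2x - y = 1
Locus: Perpendicular bisector of the segment from (0, 4) to (4, 2): the line 2x - y = 1


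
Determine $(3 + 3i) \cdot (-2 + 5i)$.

(a1*a2 - b1*b2) + (a1*b2 + b1*a2)i
= (-6 - 15) + (15 + (-6))i
= -21 + 9i


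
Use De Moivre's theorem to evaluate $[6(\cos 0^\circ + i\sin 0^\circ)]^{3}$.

By De Moivre: z^n = r^n(cos(nθ) + i sin(nθ))
= 6^3(cos(3*0°) + i sin(3*0°))
= 216(cos 0° + i sin 0°)
= 216


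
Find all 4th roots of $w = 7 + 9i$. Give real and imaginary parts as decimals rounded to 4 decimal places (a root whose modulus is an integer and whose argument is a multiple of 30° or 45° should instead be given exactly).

|w| = sqrt(130) ≈ 11.401754, arg(w) ≈ 52.125016°
Root modulus = sqrt(130)^(1/4) ≈ 1.837566
Root arguments: θ_k = (arg(w) + 360°k)/4 for k = 0, 1, ..., 3
Compute each root as (root modulus)(cos θ_k + i sin θ_k) using full-precision intermediates, then round to 4 decimal places.
Roots: 1.7902 + 0.4143i, -0.4143 + 1.7902i, -1.7902 - 0.4143i, 0.4143 - 1.7902i


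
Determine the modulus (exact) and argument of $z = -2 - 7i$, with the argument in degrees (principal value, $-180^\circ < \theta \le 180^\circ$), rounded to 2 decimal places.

|z| = sqrt((-2)^2 + (-7)^2) = sqrt(53)
arg(z) = arctan(b/a) = arctan(-7/-2) (quadrant-adjusted) = -105.95°


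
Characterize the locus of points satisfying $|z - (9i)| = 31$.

|z - z0| = r describes a circle centered at z0 with radius r
Here z0 = 9i and r = 31
Locus: Circle centered at (0, 9) with radius 31


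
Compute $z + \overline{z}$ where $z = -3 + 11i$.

z + conjugate(z) = (a + bi) + (a - bi) = 2a
= 2 * (-3) = -6


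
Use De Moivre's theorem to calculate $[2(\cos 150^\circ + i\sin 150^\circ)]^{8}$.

By De Moivre: z^n = r^n(cos(nθ) + i sin(nθ))
= 2^8(cos(8*150°) + i sin(8*150°))
= 256(cos 120° + i sin 120°)
= -128 + 128*sqrt(3)i


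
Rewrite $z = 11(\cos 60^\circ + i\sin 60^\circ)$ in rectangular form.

a = r cos θ = 11 * 1/2 = 11/2
b = r sin θ = 11 * sqrt(3)/2 = 11*sqrt(3)/2
z = 11/2 + (11*sqrt(3)/2)i


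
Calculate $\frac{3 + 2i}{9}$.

Divisor is real, so divide each part by 9:
= 1/3 + (2/9)i


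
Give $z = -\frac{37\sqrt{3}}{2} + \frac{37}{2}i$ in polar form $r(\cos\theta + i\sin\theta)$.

r = |z| = sqrt(a^2 + b^2) = sqrt((-37*sqrt(3)/2)^2 + (37/2)^2) = sqrt(4107/4 + 1369/4) = sqrt(1369) = 37
θ = arctan(b/a) = arctan(18.5/-32.0429) (quadrant-adjusted) = 150°
z = 37(cos 150° + i sin 150°)


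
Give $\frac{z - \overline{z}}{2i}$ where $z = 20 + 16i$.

z - conjugate(z) = 2bi
(z - conjugate(z))/(2i) = 2bi/(2i) = b = 16


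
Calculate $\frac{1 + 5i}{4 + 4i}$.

Multiply numerator and denominator by conjugate (4 - 4i):
= (1 + 5i)(4 - 4i) / (4^2 + 4^2)
= (24 + 16i) / 32
Divide through by 8: (3 + 2i) / 4
= 3/4 + (1/2)i


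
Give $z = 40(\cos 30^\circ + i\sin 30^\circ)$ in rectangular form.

a = r cos θ = 40 * sqrt(3)/2 = 20*sqrt(3)
b = r sin θ = 40 * 1/2 = 20
z = 20*sqrt(3) + 20i


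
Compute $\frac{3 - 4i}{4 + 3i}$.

Multiply numerator and denominator by conjugate (4 - 3i):
= (3 - 4i)(4 - 3i) / (4^2 + 3^2)
= (-25i) / 25
= -i


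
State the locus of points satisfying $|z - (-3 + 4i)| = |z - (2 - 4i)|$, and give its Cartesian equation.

|z - z1| = |z - z2| means z is equidistant from z1 and z2,
i.e. the perpendicular bisector of the segment from (-3, 4) to (2, -4) (midpoint (-1/2, 0)).
With z = x + yi, square both sides:
(x - (-3))^2 + (y - 4)^2 = (x - 2)^2 + (y - (-4))^2
The x^2 and y^2 terms cancel: 10x + (-16)y = 20 - 25 = -5
Simplify: 10x - 16y = -5
Locus: Perpendicular bisector of the segment from (-3, 4) to (2, -4): the line 10x - 16y = -5
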